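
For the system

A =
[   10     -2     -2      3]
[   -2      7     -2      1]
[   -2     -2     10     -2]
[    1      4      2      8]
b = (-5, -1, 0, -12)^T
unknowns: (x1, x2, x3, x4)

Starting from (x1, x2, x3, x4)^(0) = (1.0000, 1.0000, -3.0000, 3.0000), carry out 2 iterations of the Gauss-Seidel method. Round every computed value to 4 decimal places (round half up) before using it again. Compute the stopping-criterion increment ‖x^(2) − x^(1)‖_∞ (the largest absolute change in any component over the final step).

Iteration 1:
  x1 = (-5 - (-2)·1.0000 - (-2)·-3.0000 - (3)·3.0000) / (10) = -1.8000
  x2 = (-1 - (-2)·-1.8000 - (-2)·-3.0000 - (1)·3.0000) / (7) = -1.9429
  x3 = (0 - (-2)·-1.8000 - (-2)·-1.9429 - (-2)·3.0000) / (10) = -0.1486
  x4 = (-12 - (1)·-1.8000 - (4)·-1.9429 - (2)·-0.1486) / (8) = -0.2664
Iteration 2:
  x1 = (-5 - (-2)·-1.9429 - (-2)·-0.1486 - (3)·-0.2664) / (10) = -0.8384
  x2 = (-1 - (-2)·-0.8384 - (-2)·-0.1486 - (1)·-0.2664) / (7) = -0.3868
  x3 = (0 - (-2)·-0.8384 - (-2)·-0.3868 - (-2)·-0.2664) / (10) = -0.2983
  x4 = (-12 - (1)·-0.8384 - (4)·-0.3868 - (2)·-0.2983) / (8) = -1.1272
Change: (0.9616, 1.5561, -0.1497, -0.8608) → max |·| = 1.5561

1.5561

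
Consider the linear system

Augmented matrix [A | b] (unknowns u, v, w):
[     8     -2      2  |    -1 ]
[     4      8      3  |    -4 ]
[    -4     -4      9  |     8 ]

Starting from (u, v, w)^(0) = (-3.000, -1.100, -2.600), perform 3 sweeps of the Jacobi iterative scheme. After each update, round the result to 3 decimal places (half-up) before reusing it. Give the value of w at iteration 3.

Iteration 1:
  u = (-1 - (-2)·-1.100 - (2)·-2.600) / (8) = 0.250
  v = (-4 - (4)·-3.000 - (3)·-2.600) / (8) = 1.975
  w = (8 - (-4)·-3.000 - (-4)·-1.100) / (9) = -0.933
Iteration 2:
  u = (-1 - (-2)·1.975 - (2)·-0.933) / (8) = 0.602
  v = (-4 - (4)·0.250 - (3)·-0.933) / (8) = -0.275
  w = (8 - (-4)·0.250 - (-4)·1.975) / (9) = 1.878
Iteration 3:
  u = (-1 - (-2)·-0.275 - (2)·1.878) / (8) = -0.663
  v = (-4 - (4)·0.602 - (3)·1.878) / (8) = -1.505
  w = (8 - (-4)·0.602 - (-4)·-0.275) / (9) = 1.034

1.034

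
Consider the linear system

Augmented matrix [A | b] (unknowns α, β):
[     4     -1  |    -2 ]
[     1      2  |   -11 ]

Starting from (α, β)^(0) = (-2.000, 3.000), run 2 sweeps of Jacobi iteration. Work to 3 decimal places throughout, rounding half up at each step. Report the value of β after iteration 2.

Iteration 1:
  α = (-2 - (-1)·3.000) / (4) = 0.250
  β = (-11 - (1)·-2.000) / (2) = -4.500
Iteration 2:
  α = (-2 - (-1)·-4.500) / (4) = -1.625
  β = (-11 - (1)·0.250) / (2) = -5.625

-5.625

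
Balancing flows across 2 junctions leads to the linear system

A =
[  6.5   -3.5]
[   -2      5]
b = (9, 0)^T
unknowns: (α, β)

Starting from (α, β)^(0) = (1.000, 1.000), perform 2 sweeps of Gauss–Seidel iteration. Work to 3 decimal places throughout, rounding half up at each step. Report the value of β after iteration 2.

0.720

Iteration 1:
  α = (9 - (-3.5)·1.000) / (6.5) = 1.923
  β = (0 - (-2)·1.923) / (5) = 0.769
Iteration 2:
  α = (9 - (-3.5)·0.769) / (6.5) = 1.799
  β = (0 - (-2)·1.799) / (5) = 0.720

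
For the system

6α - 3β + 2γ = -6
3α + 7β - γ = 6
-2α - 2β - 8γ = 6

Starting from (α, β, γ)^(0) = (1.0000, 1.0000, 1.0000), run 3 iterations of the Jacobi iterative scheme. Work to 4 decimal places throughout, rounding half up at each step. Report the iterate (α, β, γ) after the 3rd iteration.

(-0.2540, 0.8869, -0.9345)

Iteration 1:
  α = (-6 - (-3)·1.0000 - (2)·1.0000) / (6) = -0.8333
  β = (6 - (3)·1.0000 - (-1)·1.0000) / (7) = 0.5714
  γ = (6 - (-2)·1.0000 - (-2)·1.0000) / (-8) = -1.2500
Iteration 2:
  α = (-6 - (-3)·0.5714 - (2)·-1.2500) / (6) = -0.2976
  β = (6 - (3)·-0.8333 - (-1)·-1.2500) / (7) = 1.0357
  γ = (6 - (-2)·-0.8333 - (-2)·0.5714) / (-8) = -0.6845
Iteration 3:
  α = (-6 - (-3)·1.0357 - (2)·-0.6845) / (6) = -0.2540
  β = (6 - (3)·-0.2976 - (-1)·-0.6845) / (7) = 0.8869
  γ = (6 - (-2)·-0.2976 - (-2)·1.0357) / (-8) = -0.9345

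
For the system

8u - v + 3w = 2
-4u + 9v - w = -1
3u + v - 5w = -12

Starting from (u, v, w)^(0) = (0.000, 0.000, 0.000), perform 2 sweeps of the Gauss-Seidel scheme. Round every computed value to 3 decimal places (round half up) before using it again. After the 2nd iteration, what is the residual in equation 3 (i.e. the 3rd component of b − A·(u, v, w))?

0.000

Iteration 1:
  u = (2 - (-1)·0.000 - (3)·0.000) / (8) = 0.250
  v = (-1 - (-4)·0.250 - (-1)·0.000) / (9) = 0.000
  w = (-12 - (3)·0.250 - (1)·0.000) / (-5) = 2.550
Iteration 2:
  u = (2 - (-1)·0.000 - (3)·2.550) / (8) = -0.706
  v = (-1 - (-4)·-0.706 - (-1)·2.550) / (9) = -0.142
  w = (-12 - (3)·-0.706 - (1)·-0.142) / (-5) = 1.948
Residual b − A·x = (1.662, -0.598, 0.000)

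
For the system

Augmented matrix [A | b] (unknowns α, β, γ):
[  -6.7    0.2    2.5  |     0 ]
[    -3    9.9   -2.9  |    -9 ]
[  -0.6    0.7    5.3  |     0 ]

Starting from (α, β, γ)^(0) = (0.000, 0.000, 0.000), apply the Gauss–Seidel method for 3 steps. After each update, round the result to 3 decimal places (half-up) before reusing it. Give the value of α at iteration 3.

0.018

Iteration 1:
  α = (0 - (0.2)·0.000 - (2.5)·0.000) / (-6.7) = 0.000
  β = (-9 - (-3)·0.000 - (-2.9)·0.000) / (9.9) = -0.909
  γ = (0 - (-0.6)·0.000 - (0.7)·-0.909) / (5.3) = 0.120
Iteration 2:
  α = (0 - (0.2)·-0.909 - (2.5)·0.120) / (-6.7) = 0.018
  β = (-9 - (-3)·0.018 - (-2.9)·0.120) / (9.9) = -0.868
  γ = (0 - (-0.6)·0.018 - (0.7)·-0.868) / (5.3) = 0.117
Iteration 3:
  α = (0 - (0.2)·-0.868 - (2.5)·0.117) / (-6.7) = 0.018
  β = (-9 - (-3)·0.018 - (-2.9)·0.117) / (9.9) = -0.869
  γ = (0 - (-0.6)·0.018 - (0.7)·-0.869) / (5.3) = 0.117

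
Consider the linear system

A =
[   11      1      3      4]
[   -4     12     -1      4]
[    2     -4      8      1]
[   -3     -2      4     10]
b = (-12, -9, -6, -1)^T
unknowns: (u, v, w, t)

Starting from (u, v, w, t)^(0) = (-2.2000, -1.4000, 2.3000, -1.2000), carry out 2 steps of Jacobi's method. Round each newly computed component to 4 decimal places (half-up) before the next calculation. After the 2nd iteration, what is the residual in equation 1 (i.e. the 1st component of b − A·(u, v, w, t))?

-7.1520

Iteration 1:
  u = (-12 - (1)·-1.4000 - (3)·2.3000 - (4)·-1.2000) / (11) = -1.1545
  v = (-9 - (-4)·-2.2000 - (-1)·2.3000 - (4)·-1.2000) / (12) = -0.8917
  w = (-6 - (2)·-2.2000 - (-4)·-1.4000 - (1)·-1.2000) / (8) = -0.7500
  t = (-1 - (-3)·-2.2000 - (-2)·-1.4000 - (4)·2.3000) / (10) = -1.9600
Iteration 2:
  u = (-12 - (1)·-0.8917 - (3)·-0.7500 - (4)·-1.9600) / (11) = -0.0926
  v = (-9 - (-4)·-1.1545 - (-1)·-0.7500 - (4)·-1.9600) / (12) = -0.5440
  w = (-6 - (2)·-1.1545 - (-4)·-0.8917 - (1)·-1.9600) / (8) = -0.6622
  t = (-1 - (-3)·-1.1545 - (-2)·-0.8917 - (4)·-0.7500) / (10) = -0.3247
Residual b − A·x = (-7.1520, -2.2058, -2.3685, 3.5300)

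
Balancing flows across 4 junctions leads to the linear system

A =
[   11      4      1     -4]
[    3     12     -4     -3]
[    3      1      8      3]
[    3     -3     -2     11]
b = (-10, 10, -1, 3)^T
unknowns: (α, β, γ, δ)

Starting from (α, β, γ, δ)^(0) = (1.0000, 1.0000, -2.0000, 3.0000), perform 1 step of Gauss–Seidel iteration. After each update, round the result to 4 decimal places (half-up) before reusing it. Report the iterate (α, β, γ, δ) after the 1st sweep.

Iteration 1:
  α = (-10 - (4)·1.0000 - (1)·-2.0000 - (-4)·3.0000) / (11) = 0.0000
  β = (10 - (3)·0.0000 - (-4)·-2.0000 - (-3)·3.0000) / (12) = 0.9167
  γ = (-1 - (3)·0.0000 - (1)·0.9167 - (3)·3.0000) / (8) = -1.3646
  δ = (3 - (3)·0.0000 - (-3)·0.9167 - (-2)·-1.3646) / (11) = 0.2746

(0.0000, 0.9167, -1.3646, 0.2746)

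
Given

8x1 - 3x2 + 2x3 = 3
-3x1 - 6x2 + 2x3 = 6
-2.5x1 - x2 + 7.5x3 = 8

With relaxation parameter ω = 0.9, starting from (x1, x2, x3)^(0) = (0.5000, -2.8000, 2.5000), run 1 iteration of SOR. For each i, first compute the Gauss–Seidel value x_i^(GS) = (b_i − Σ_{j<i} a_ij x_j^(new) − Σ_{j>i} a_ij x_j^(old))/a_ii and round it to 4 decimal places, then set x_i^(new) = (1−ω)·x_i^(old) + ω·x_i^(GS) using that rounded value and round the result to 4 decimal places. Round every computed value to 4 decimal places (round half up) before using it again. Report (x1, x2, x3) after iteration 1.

Iteration 1:
  x1: GS value = (3 - (-3)·-2.8000 - (2)·2.5000) / (8) = -1.3000;  x1 ← (1−ω)·0.5000 + ω·-1.3000 = -1.1200
  x2: GS value = (6 - (-3)·-1.1200 - (2)·2.5000) / (-6) = 0.3933;  x2 ← (1−ω)·-2.8000 + ω·0.3933 = 0.0740
  x3: GS value = (8 - (-2.5)·-1.1200 - (-1)·0.0740) / (7.5) = 0.7032;  x3 ← (1−ω)·2.5000 + ω·0.7032 = 0.8829

(-1.1200, 0.0740, 0.8829)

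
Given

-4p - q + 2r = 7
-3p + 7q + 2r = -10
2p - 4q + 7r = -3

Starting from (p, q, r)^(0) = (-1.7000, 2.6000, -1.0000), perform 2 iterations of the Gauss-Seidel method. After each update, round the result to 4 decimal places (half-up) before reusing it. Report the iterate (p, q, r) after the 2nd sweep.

Iteration 1:
  p = (7 - (-1)·2.6000 - (2)·-1.0000) / (-4) = -2.9000
  q = (-10 - (-3)·-2.9000 - (2)·-1.0000) / (7) = -2.3857
  r = (-3 - (2)·-2.9000 - (-4)·-2.3857) / (7) = -0.9633
Iteration 2:
  p = (7 - (-1)·-2.3857 - (2)·-0.9633) / (-4) = -1.6352
  q = (-10 - (-3)·-1.6352 - (2)·-0.9633) / (7) = -1.8541
  r = (-3 - (2)·-1.6352 - (-4)·-1.8541) / (7) = -1.0209

(-1.6352, -1.8541, -1.0209)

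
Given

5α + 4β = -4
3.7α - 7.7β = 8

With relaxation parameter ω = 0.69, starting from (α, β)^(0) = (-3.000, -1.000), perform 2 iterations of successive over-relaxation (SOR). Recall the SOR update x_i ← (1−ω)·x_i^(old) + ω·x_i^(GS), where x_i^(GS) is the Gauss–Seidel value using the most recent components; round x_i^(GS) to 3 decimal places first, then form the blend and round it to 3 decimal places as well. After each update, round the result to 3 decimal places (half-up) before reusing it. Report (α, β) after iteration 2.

(-0.103, -1.165)

Iteration 1:
  α: GS value = (-4 - (4)·-1.000) / (5) = 0.000;  α ← (1−ω)·-3.000 + ω·0.000 = -0.930
  β: GS value = (8 - (3.7)·-0.930) / (-7.7) = -1.486;  β ← (1−ω)·-1.000 + ω·-1.486 = -1.335
Iteration 2:
  α: GS value = (-4 - (4)·-1.335) / (5) = 0.268;  α ← (1−ω)·-0.930 + ω·0.268 = -0.103
  β: GS value = (8 - (3.7)·-0.103) / (-7.7) = -1.088;  β ← (1−ω)·-1.335 + ω·-1.088 = -1.165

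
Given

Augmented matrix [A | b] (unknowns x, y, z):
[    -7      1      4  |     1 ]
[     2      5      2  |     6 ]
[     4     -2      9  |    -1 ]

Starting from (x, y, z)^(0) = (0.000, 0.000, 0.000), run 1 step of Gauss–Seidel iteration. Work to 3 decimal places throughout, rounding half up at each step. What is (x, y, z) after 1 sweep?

(-0.143, 1.257, 0.232)

Iteration 1:
  x = (1 - (1)·0.000 - (4)·0.000) / (-7) = -0.143
  y = (6 - (2)·-0.143 - (2)·0.000) / (5) = 1.257
  z = (-1 - (4)·-0.143 - (-2)·1.257) / (9) = 0.232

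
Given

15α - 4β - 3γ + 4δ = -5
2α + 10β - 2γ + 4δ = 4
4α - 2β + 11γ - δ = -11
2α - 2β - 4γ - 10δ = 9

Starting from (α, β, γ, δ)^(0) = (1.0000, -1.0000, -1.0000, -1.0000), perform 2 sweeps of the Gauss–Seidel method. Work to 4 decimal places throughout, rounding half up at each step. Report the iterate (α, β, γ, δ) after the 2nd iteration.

Iteration 1:
  α = (-5 - (-4)·-1.0000 - (-3)·-1.0000 - (4)·-1.0000) / (15) = -0.5333
  β = (4 - (2)·-0.5333 - (-2)·-1.0000 - (4)·-1.0000) / (10) = 0.7067
  γ = (-11 - (4)·-0.5333 - (-2)·0.7067 - (-1)·-1.0000) / (11) = -0.7685
  δ = (9 - (2)·-0.5333 - (-2)·0.7067 - (-4)·-0.7685) / (-10) = -0.8406
Iteration 2:
  α = (-5 - (-4)·0.7067 - (-3)·-0.7685 - (4)·-0.8406) / (15) = -0.0744
  β = (4 - (2)·-0.0744 - (-2)·-0.7685 - (4)·-0.8406) / (10) = 0.5974
  γ = (-11 - (4)·-0.0744 - (-2)·0.5974 - (-1)·-0.8406) / (11) = -0.9407
  δ = (9 - (2)·-0.0744 - (-2)·0.5974 - (-4)·-0.9407) / (-10) = -0.6581

(-0.0744, 0.5974, -0.9407, -0.6581)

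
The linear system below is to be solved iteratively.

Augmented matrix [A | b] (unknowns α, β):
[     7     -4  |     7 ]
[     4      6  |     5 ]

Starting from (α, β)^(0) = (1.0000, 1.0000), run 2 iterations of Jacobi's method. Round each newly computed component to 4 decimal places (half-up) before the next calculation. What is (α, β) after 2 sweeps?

(1.0953, -0.2143)

Iteration 1:
  α = (7 - (-4)·1.0000) / (7) = 1.5714
  β = (5 - (4)·1.0000) / (6) = 0.1667
Iteration 2:
  α = (7 - (-4)·0.1667) / (7) = 1.0953
  β = (5 - (4)·1.5714) / (6) = -0.2143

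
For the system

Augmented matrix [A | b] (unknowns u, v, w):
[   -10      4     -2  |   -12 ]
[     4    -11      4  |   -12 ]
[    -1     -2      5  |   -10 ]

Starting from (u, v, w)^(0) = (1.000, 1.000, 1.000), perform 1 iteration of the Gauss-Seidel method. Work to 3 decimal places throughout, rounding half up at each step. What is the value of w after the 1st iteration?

-0.934

Iteration 1:
  u = (-12 - (4)·1.000 - (-2)·1.000) / (-10) = 1.400
  v = (-12 - (4)·1.400 - (4)·1.000) / (-11) = 1.964
  w = (-10 - (-1)·1.400 - (-2)·1.964) / (5) = -0.934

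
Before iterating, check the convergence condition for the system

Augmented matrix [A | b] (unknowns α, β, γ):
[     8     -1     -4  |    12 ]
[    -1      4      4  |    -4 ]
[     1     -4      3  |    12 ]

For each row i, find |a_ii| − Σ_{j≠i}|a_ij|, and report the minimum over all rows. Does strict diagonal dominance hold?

row 1: |8| − (1+4) = 3
row 2: |4| − (1+4) = -1
row 3: |3| − (1+4) = -2
minimum over rows = -2 → not strictly diagonally dominant

-2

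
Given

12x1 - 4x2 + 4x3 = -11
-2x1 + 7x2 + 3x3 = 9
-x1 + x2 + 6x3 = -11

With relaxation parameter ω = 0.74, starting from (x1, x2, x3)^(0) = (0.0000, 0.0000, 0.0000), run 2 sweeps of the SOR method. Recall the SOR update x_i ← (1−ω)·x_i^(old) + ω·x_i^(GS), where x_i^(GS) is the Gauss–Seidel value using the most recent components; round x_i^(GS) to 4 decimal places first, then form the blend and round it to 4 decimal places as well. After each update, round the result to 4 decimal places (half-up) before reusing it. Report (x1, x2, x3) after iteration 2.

(-0.2755, 1.5917, -1.9873)

Iteration 1:
  x1: GS value = (-11 - (-4)·0.0000 - (4)·0.0000) / (12) = -0.9167;  x1 ← (1−ω)·0.0000 + ω·-0.9167 = -0.6784
  x2: GS value = (9 - (-2)·-0.6784 - (3)·0.0000) / (7) = 1.0919;  x2 ← (1−ω)·0.0000 + ω·1.0919 = 0.8080
  x3: GS value = (-11 - (-1)·-0.6784 - (1)·0.8080) / (6) = -2.0811;  x3 ← (1−ω)·0.0000 + ω·-2.0811 = -1.5400
Iteration 2:
  x1: GS value = (-11 - (-4)·0.8080 - (4)·-1.5400) / (12) = -0.1340;  x1 ← (1−ω)·-0.6784 + ω·-0.1340 = -0.2755
  x2: GS value = (9 - (-2)·-0.2755 - (3)·-1.5400) / (7) = 1.8670;  x2 ← (1−ω)·0.8080 + ω·1.8670 = 1.5917
  x3: GS value = (-11 - (-1)·-0.2755 - (1)·1.5917) / (6) = -2.1445;  x3 ← (1−ω)·-1.5400 + ω·-2.1445 = -1.9873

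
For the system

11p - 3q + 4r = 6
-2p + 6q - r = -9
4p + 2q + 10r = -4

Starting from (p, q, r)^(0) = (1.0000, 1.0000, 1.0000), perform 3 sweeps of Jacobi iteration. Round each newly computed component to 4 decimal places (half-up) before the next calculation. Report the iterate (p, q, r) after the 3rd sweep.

(0.2711, -1.3515, -0.3515)

Iteration 1:
  p = (6 - (-3)·1.0000 - (4)·1.0000) / (11) = 0.4545
  q = (-9 - (-2)·1.0000 - (-1)·1.0000) / (6) = -1.0000
  r = (-4 - (4)·1.0000 - (2)·1.0000) / (10) = -1.0000
Iteration 2:
  p = (6 - (-3)·-1.0000 - (4)·-1.0000) / (11) = 0.6364
  q = (-9 - (-2)·0.4545 - (-1)·-1.0000) / (6) = -1.5152
  r = (-4 - (4)·0.4545 - (2)·-1.0000) / (10) = -0.3818
Iteration 3:
  p = (6 - (-3)·-1.5152 - (4)·-0.3818) / (11) = 0.2711
  q = (-9 - (-2)·0.6364 - (-1)·-0.3818) / (6) = -1.3515
  r = (-4 - (4)·0.6364 - (2)·-1.5152) / (10) = -0.3515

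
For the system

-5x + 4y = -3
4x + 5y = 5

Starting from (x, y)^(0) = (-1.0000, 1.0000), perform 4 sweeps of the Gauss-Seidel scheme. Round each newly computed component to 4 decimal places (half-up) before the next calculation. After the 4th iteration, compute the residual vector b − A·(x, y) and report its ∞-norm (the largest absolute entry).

1.1739

Iteration 1:
  x = (-3 - (4)·1.0000) / (-5) = 1.4000
  y = (5 - (4)·1.4000) / (5) = -0.1200
Iteration 2:
  x = (-3 - (4)·-0.1200) / (-5) = 0.5040
  y = (5 - (4)·0.5040) / (5) = 0.5968
Iteration 3:
  x = (-3 - (4)·0.5968) / (-5) = 1.0774
  y = (5 - (4)·1.0774) / (5) = 0.1381
Iteration 4:
  x = (-3 - (4)·0.1381) / (-5) = 0.7105
  y = (5 - (4)·0.7105) / (5) = 0.4316
Residual b − A·x = (-1.1739, 0.0000); ∞-norm = 1.1739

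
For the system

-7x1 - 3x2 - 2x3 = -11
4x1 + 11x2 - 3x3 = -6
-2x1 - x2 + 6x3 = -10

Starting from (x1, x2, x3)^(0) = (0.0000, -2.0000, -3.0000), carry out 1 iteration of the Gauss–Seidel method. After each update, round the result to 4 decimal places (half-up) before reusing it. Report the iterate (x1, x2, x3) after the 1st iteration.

Iteration 1:
  x1 = (-11 - (-3)·-2.0000 - (-2)·-3.0000) / (-7) = 3.2857
  x2 = (-6 - (4)·3.2857 - (-3)·-3.0000) / (11) = -2.5584
  x3 = (-10 - (-2)·3.2857 - (-1)·-2.5584) / (6) = -0.9978

(3.2857, -2.5584, -0.9978)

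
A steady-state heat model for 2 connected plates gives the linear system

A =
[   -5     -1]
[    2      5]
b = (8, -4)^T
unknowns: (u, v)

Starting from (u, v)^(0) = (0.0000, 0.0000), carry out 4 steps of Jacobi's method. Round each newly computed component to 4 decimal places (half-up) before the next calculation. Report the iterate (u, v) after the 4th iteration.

Iteration 1:
  u = (8 - (-1)·0.0000) / (-5) = -1.6000
  v = (-4 - (2)·0.0000) / (5) = -0.8000
Iteration 2:
  u = (8 - (-1)·-0.8000) / (-5) = -1.4400
  v = (-4 - (2)·-1.6000) / (5) = -0.1600
Iteration 3:
  u = (8 - (-1)·-0.1600) / (-5) = -1.5680
  v = (-4 - (2)·-1.4400) / (5) = -0.2240
Iteration 4:
  u = (8 - (-1)·-0.2240) / (-5) = -1.5552
  v = (-4 - (2)·-1.5680) / (5) = -0.1728

(-1.5552, -0.1728)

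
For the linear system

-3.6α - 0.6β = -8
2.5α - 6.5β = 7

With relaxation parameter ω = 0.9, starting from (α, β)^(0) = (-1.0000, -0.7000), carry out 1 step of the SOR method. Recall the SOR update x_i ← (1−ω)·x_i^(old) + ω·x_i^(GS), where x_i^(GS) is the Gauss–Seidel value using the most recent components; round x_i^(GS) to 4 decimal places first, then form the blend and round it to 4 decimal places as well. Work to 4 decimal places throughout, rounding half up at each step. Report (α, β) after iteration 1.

Iteration 1:
  α: GS value = (-8 - (-0.6)·-0.7000) / (-3.6) = 2.3389;  α ← (1−ω)·-1.0000 + ω·2.3389 = 2.0050
  β: GS value = (7 - (2.5)·2.0050) / (-6.5) = -0.3058;  β ← (1−ω)·-0.7000 + ω·-0.3058 = -0.3452

(2.0050, -0.3452)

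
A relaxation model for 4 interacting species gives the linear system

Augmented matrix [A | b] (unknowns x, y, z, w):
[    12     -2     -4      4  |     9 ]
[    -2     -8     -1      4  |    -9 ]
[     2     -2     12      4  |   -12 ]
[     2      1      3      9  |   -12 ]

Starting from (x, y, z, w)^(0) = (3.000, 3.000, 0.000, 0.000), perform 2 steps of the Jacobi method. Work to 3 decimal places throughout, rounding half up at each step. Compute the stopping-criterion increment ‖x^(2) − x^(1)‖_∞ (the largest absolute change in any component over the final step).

1.014

Iteration 1:
  x = (9 - (-2)·3.000 - (-4)·0.000 - (4)·0.000) / (12) = 1.250
  y = (-9 - (-2)·3.000 - (-1)·0.000 - (4)·0.000) / (-8) = 0.375
  z = (-12 - (2)·3.000 - (-2)·3.000 - (4)·0.000) / (12) = -1.000
  w = (-12 - (2)·3.000 - (1)·3.000 - (3)·0.000) / (9) = -2.333
Iteration 2:
  x = (9 - (-2)·0.375 - (-4)·-1.000 - (4)·-2.333) / (12) = 1.257
  y = (-9 - (-2)·1.250 - (-1)·-1.000 - (4)·-2.333) / (-8) = -0.229
  z = (-12 - (2)·1.250 - (-2)·0.375 - (4)·-2.333) / (12) = -0.368
  w = (-12 - (2)·1.250 - (1)·0.375 - (3)·-1.000) / (9) = -1.319
Change: (0.007, -0.604, 0.632, 1.014) → max |·| = 1.014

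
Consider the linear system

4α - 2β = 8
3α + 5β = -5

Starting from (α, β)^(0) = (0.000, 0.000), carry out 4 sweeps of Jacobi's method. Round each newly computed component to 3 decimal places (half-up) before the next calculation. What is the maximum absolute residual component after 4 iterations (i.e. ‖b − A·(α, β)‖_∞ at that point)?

0.720

Iteration 1:
  α = (8 - (-2)·0.000) / (4) = 2.000
  β = (-5 - (3)·0.000) / (5) = -1.000
Iteration 2:
  α = (8 - (-2)·-1.000) / (4) = 1.500
  β = (-5 - (3)·2.000) / (5) = -2.200
Iteration 3:
  α = (8 - (-2)·-2.200) / (4) = 0.900
  β = (-5 - (3)·1.500) / (5) = -1.900
Iteration 4:
  α = (8 - (-2)·-1.900) / (4) = 1.050
  β = (-5 - (3)·0.900) / (5) = -1.540
Residual b − A·x = (0.720, -0.450); ∞-norm = 0.720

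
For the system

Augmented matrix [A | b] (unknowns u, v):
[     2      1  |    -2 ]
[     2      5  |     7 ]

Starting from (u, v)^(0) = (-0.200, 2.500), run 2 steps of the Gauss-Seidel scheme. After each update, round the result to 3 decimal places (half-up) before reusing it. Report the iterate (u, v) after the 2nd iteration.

(-2.150, 2.260)

Iteration 1:
  u = (-2 - (1)·2.500) / (2) = -2.250
  v = (7 - (2)·-2.250) / (5) = 2.300
Iteration 2:
  u = (-2 - (1)·2.300) / (2) = -2.150
  v = (7 - (2)·-2.150) / (5) = 2.260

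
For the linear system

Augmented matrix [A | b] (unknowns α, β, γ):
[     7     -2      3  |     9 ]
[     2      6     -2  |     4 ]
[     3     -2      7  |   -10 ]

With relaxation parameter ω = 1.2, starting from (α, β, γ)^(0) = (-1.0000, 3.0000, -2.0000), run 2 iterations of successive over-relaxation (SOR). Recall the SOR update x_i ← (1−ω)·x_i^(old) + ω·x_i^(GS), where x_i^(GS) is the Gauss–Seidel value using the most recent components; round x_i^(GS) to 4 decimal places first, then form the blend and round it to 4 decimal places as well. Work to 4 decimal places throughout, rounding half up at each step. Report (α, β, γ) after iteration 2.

(2.1109, -1.2186, -2.4186)

Iteration 1:
  α: GS value = (9 - (-2)·3.0000 - (3)·-2.0000) / (7) = 3.0000;  α ← (1−ω)·-1.0000 + ω·3.0000 = 3.8000
  β: GS value = (4 - (2)·3.8000 - (-2)·-2.0000) / (6) = -1.2667;  β ← (1−ω)·3.0000 + ω·-1.2667 = -2.1200
  γ: GS value = (-10 - (3)·3.8000 - (-2)·-2.1200) / (7) = -3.6629;  γ ← (1−ω)·-2.0000 + ω·-3.6629 = -3.9955
Iteration 2:
  α: GS value = (9 - (-2)·-2.1200 - (3)·-3.9955) / (7) = 2.3924;  α ← (1−ω)·3.8000 + ω·2.3924 = 2.1109
  β: GS value = (4 - (2)·2.1109 - (-2)·-3.9955) / (6) = -1.3688;  β ← (1−ω)·-2.1200 + ω·-1.3688 = -1.2186
  γ: GS value = (-10 - (3)·2.1109 - (-2)·-1.2186) / (7) = -2.6814;  γ ← (1−ω)·-3.9955 + ω·-2.6814 = -2.4186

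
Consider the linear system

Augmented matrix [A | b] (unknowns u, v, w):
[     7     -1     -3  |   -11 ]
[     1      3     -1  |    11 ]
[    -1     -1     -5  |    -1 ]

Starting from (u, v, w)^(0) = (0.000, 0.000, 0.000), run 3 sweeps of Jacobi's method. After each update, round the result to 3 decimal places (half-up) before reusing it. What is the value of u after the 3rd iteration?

-1.057

Iteration 1:
  u = (-11 - (-1)·0.000 - (-3)·0.000) / (7) = -1.571
  v = (11 - (1)·0.000 - (-1)·0.000) / (3) = 3.667
  w = (-1 - (-1)·0.000 - (-1)·0.000) / (-5) = 0.200
Iteration 2:
  u = (-11 - (-1)·3.667 - (-3)·0.200) / (7) = -0.962
  v = (11 - (1)·-1.571 - (-1)·0.200) / (3) = 4.257
  w = (-1 - (-1)·-1.571 - (-1)·3.667) / (-5) = -0.219
Iteration 3:
  u = (-11 - (-1)·4.257 - (-3)·-0.219) / (7) = -1.057
  v = (11 - (1)·-0.962 - (-1)·-0.219) / (3) = 3.914
  w = (-1 - (-1)·-0.962 - (-1)·4.257) / (-5) = -0.459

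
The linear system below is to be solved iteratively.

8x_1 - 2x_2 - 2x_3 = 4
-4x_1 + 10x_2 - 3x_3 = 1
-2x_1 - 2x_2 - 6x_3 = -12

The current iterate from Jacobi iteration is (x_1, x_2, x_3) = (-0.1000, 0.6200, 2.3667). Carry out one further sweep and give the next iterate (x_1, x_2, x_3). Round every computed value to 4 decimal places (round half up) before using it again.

One sweep:
  x_1 = (4 - (-2)·0.6200 - (-2)·2.3667) / (8) = 1.2467
  x_2 = (1 - (-4)·-0.1000 - (-3)·2.3667) / (10) = 0.7700
  x_3 = (-12 - (-2)·-0.1000 - (-2)·0.6200) / (-6) = 1.8267

(1.2467, 0.7700, 1.8267)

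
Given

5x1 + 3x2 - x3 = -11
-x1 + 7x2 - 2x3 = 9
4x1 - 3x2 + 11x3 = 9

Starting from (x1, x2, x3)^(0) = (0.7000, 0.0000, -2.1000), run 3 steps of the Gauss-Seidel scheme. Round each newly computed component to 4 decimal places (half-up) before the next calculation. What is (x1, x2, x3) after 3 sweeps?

(-2.7232, 1.4589, 2.2063)

Iteration 1:
  x1 = (-11 - (3)·0.0000 - (-1)·-2.1000) / (5) = -2.6200
  x2 = (9 - (-1)·-2.6200 - (-2)·-2.1000) / (7) = 0.3114
  x3 = (9 - (4)·-2.6200 - (-3)·0.3114) / (11) = 1.8558
Iteration 2:
  x1 = (-11 - (3)·0.3114 - (-1)·1.8558) / (5) = -2.0157
  x2 = (9 - (-1)·-2.0157 - (-2)·1.8558) / (7) = 1.5280
  x3 = (9 - (4)·-2.0157 - (-3)·1.5280) / (11) = 1.9679
Iteration 3:
  x1 = (-11 - (3)·1.5280 - (-1)·1.9679) / (5) = -2.7232
  x2 = (9 - (-1)·-2.7232 - (-2)·1.9679) / (7) = 1.4589
  x3 = (9 - (4)·-2.7232 - (-3)·1.4589) / (11) = 2.2063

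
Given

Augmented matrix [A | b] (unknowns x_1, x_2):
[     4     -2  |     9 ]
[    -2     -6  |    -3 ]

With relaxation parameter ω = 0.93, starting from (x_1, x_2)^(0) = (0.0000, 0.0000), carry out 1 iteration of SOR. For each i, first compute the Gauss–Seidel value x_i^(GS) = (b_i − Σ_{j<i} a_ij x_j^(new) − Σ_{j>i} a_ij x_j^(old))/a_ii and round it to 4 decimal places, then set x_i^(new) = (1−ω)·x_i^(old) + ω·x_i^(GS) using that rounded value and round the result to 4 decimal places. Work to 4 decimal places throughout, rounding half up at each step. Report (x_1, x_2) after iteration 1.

Iteration 1:
  x_1: GS value = (9 - (-2)·0.0000) / (4) = 2.2500;  x_1 ← (1−ω)·0.0000 + ω·2.2500 = 2.0925
  x_2: GS value = (-3 - (-2)·2.0925) / (-6) = -0.1975;  x_2 ← (1−ω)·0.0000 + ω·-0.1975 = -0.1837

(2.0925, -0.1837)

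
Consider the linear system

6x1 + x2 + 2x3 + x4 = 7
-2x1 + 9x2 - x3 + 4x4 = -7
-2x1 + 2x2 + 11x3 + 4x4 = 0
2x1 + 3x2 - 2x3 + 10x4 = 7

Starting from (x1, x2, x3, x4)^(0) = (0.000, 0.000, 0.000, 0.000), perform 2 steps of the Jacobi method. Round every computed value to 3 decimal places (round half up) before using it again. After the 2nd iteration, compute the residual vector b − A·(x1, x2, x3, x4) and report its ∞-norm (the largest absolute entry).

0.328

Iteration 1:
  x1 = (7 - (1)·0.000 - (2)·0.000 - (1)·0.000) / (6) = 1.167
  x2 = (-7 - (-2)·0.000 - (-1)·0.000 - (4)·0.000) / (9) = -0.778
  x3 = (0 - (-2)·0.000 - (2)·0.000 - (4)·0.000) / (11) = 0.000
  x4 = (7 - (2)·0.000 - (3)·0.000 - (-2)·0.000) / (10) = 0.700
Iteration 2:
  x1 = (7 - (1)·-0.778 - (2)·0.000 - (1)·0.700) / (6) = 1.180
  x2 = (-7 - (-2)·1.167 - (-1)·0.000 - (4)·0.700) / (9) = -0.830
  x3 = (0 - (-2)·1.167 - (2)·-0.778 - (4)·0.700) / (11) = 0.099
  x4 = (7 - (2)·1.167 - (3)·-0.778 - (-2)·0.000) / (10) = 0.700
Residual b − A·x = (-0.148, 0.129, 0.131, 0.328); ∞-norm = 0.328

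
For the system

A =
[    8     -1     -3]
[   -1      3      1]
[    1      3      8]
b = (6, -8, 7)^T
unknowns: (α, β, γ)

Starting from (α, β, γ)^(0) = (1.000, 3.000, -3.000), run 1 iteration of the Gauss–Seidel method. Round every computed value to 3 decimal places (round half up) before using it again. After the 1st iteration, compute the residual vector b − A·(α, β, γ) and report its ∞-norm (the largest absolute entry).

8.833

Iteration 1:
  α = (6 - (-1)·3.000 - (-3)·-3.000) / (8) = 0.000
  β = (-8 - (-1)·0.000 - (1)·-3.000) / (3) = -1.667
  γ = (7 - (1)·0.000 - (3)·-1.667) / (8) = 1.500
Residual b − A·x = (8.833, -4.499, 0.001); ∞-norm = 8.833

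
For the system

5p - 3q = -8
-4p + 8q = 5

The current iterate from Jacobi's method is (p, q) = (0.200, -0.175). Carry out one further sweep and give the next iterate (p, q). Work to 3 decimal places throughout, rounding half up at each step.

One sweep:
  p = (-8 - (-3)·-0.175) / (5) = -1.705
  q = (5 - (-4)·0.200) / (8) = 0.725

(-1.705, 0.725)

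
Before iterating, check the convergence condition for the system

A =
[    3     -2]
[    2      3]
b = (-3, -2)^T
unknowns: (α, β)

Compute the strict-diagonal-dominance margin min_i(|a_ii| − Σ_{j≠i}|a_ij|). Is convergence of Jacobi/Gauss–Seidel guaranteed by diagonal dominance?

1

row 1: |3| − (2) = 1
row 2: |3| − (2) = 1
minimum over rows = 1 → strictly diagonally dominant (convergence guaranteed)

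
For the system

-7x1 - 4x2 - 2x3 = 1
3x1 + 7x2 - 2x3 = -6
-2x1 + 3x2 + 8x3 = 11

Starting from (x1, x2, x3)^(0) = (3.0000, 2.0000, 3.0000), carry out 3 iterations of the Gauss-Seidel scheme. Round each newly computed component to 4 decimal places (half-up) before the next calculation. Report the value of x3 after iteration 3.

1.4300

Iteration 1:
  x1 = (1 - (-4)·2.0000 - (-2)·3.0000) / (-7) = -2.1429
  x2 = (-6 - (3)·-2.1429 - (-2)·3.0000) / (7) = 0.9184
  x3 = (11 - (-2)·-2.1429 - (3)·0.9184) / (8) = 0.4949
Iteration 2:
  x1 = (1 - (-4)·0.9184 - (-2)·0.4949) / (-7) = -0.8091
  x2 = (-6 - (3)·-0.8091 - (-2)·0.4949) / (7) = -0.3690
  x3 = (11 - (-2)·-0.8091 - (3)·-0.3690) / (8) = 1.3111
Iteration 3:
  x1 = (1 - (-4)·-0.3690 - (-2)·1.3111) / (-7) = -0.3066
  x2 = (-6 - (3)·-0.3066 - (-2)·1.3111) / (7) = -0.3511
  x3 = (11 - (-2)·-0.3066 - (3)·-0.3511) / (8) = 1.4300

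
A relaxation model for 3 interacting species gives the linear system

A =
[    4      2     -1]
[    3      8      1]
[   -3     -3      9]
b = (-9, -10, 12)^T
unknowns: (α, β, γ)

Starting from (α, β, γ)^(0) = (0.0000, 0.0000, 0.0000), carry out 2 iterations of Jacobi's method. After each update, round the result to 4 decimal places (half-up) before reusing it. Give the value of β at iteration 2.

-0.5729

Iteration 1:
  α = (-9 - (2)·0.0000 - (-1)·0.0000) / (4) = -2.2500
  β = (-10 - (3)·0.0000 - (1)·0.0000) / (8) = -1.2500
  γ = (12 - (-3)·0.0000 - (-3)·0.0000) / (9) = 1.3333
Iteration 2:
  α = (-9 - (2)·-1.2500 - (-1)·1.3333) / (4) = -1.2917
  β = (-10 - (3)·-2.2500 - (1)·1.3333) / (8) = -0.5729
  γ = (12 - (-3)·-2.2500 - (-3)·-1.2500) / (9) = 0.1667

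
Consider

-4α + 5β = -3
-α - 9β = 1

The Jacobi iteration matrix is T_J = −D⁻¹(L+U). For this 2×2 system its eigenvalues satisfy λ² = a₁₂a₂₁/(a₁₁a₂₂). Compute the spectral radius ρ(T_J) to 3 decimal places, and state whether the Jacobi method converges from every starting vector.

a₁₂a₂₁/(a₁₁a₂₂) = (5)·(-1) / ((-4)·(-9)) = -0.138889
ρ = √|-0.138889| = √0.138889 = 0.373
ρ < 1, so Jacobi converges

0.373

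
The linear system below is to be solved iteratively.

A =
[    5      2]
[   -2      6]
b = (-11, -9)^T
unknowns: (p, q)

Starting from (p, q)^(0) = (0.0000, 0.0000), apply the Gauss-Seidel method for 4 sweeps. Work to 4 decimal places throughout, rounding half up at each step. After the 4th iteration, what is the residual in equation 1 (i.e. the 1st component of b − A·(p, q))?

Iteration 1:
  p = (-11 - (2)·0.0000) / (5) = -2.2000
  q = (-9 - (-2)·-2.2000) / (6) = -2.2333
Iteration 2:
  p = (-11 - (2)·-2.2333) / (5) = -1.3067
  q = (-9 - (-2)·-1.3067) / (6) = -1.9356
Iteration 3:
  p = (-11 - (2)·-1.9356) / (5) = -1.4258
  q = (-9 - (-2)·-1.4258) / (6) = -1.9753
Iteration 4:
  p = (-11 - (2)·-1.9753) / (5) = -1.4099
  q = (-9 - (-2)·-1.4099) / (6) = -1.9700
Residual b − A·x = (-0.0105, 0.0002)

-0.0105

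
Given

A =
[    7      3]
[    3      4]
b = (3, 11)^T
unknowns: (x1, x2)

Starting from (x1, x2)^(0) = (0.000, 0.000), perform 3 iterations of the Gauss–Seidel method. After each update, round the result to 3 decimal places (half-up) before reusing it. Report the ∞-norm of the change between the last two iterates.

Iteration 1:
  x1 = (3 - (3)·0.000) / (7) = 0.429
  x2 = (11 - (3)·0.429) / (4) = 2.428
Iteration 2:
  x1 = (3 - (3)·2.428) / (7) = -0.612
  x2 = (11 - (3)·-0.612) / (4) = 3.209
Iteration 3:
  x1 = (3 - (3)·3.209) / (7) = -0.947
  x2 = (11 - (3)·-0.947) / (4) = 3.460
Change: (-0.335, 0.251) → max |·| = 0.335

0.335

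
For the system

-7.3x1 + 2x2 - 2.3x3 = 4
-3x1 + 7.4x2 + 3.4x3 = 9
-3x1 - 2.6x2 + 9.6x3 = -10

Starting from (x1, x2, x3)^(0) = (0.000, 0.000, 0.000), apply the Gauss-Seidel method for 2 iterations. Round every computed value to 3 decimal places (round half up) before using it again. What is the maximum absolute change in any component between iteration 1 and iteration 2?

Iteration 1:
  x1 = (4 - (2)·0.000 - (-2.3)·0.000) / (-7.3) = -0.548
  x2 = (9 - (-3)·-0.548 - (3.4)·0.000) / (7.4) = 0.994
  x3 = (-10 - (-3)·-0.548 - (-2.6)·0.994) / (9.6) = -0.944
Iteration 2:
  x1 = (4 - (2)·0.994 - (-2.3)·-0.944) / (-7.3) = 0.022
  x2 = (9 - (-3)·0.022 - (3.4)·-0.944) / (7.4) = 1.659
  x3 = (-10 - (-3)·0.022 - (-2.6)·1.659) / (9.6) = -0.585
Change: (0.570, 0.665, 0.359) → max |·| = 0.665

0.665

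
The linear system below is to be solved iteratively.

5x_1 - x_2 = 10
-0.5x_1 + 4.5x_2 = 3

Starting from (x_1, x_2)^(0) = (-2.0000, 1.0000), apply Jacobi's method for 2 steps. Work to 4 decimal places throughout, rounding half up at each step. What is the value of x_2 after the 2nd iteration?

0.9111

Iteration 1:
  x_1 = (10 - (-1)·1.0000) / (5) = 2.2000
  x_2 = (3 - (-0.5)·-2.0000) / (4.5) = 0.4444
Iteration 2:
  x_1 = (10 - (-1)·0.4444) / (5) = 2.0889
  x_2 = (3 - (-0.5)·2.2000) / (4.5) = 0.9111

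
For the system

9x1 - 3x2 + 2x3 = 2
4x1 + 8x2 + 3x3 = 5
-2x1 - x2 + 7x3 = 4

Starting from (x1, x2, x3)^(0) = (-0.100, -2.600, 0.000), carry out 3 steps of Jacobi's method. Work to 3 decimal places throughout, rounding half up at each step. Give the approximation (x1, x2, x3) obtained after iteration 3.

(0.409, 0.239, 0.814)

Iteration 1:
  x1 = (2 - (-3)·-2.600 - (2)·0.000) / (9) = -0.644
  x2 = (5 - (4)·-0.100 - (3)·0.000) / (8) = 0.675
  x3 = (4 - (-2)·-0.100 - (-1)·-2.600) / (7) = 0.171
Iteration 2:
  x1 = (2 - (-3)·0.675 - (2)·0.171) / (9) = 0.409
  x2 = (5 - (4)·-0.644 - (3)·0.171) / (8) = 0.883
  x3 = (4 - (-2)·-0.644 - (-1)·0.675) / (7) = 0.484
Iteration 3:
  x1 = (2 - (-3)·0.883 - (2)·0.484) / (9) = 0.409
  x2 = (5 - (4)·0.409 - (3)·0.484) / (8) = 0.239
  x3 = (4 - (-2)·0.409 - (-1)·0.883) / (7) = 0.814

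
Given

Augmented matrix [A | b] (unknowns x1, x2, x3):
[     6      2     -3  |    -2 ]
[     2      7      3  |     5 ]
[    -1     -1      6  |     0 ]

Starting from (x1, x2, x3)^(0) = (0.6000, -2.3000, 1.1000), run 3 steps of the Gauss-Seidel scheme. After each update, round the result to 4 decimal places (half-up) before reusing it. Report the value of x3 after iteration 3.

0.0500

Iteration 1:
  x1 = (-2 - (2)·-2.3000 - (-3)·1.1000) / (6) = 0.9833
  x2 = (5 - (2)·0.9833 - (3)·1.1000) / (7) = -0.0381
  x3 = (0 - (-1)·0.9833 - (-1)·-0.0381) / (6) = 0.1575
Iteration 2:
  x1 = (-2 - (2)·-0.0381 - (-3)·0.1575) / (6) = -0.2419
  x2 = (5 - (2)·-0.2419 - (3)·0.1575) / (7) = 0.7159
  x3 = (0 - (-1)·-0.2419 - (-1)·0.7159) / (6) = 0.0790
Iteration 3:
  x1 = (-2 - (2)·0.7159 - (-3)·0.0790) / (6) = -0.5325
  x2 = (5 - (2)·-0.5325 - (3)·0.0790) / (7) = 0.8326
  x3 = (0 - (-1)·-0.5325 - (-1)·0.8326) / (6) = 0.0500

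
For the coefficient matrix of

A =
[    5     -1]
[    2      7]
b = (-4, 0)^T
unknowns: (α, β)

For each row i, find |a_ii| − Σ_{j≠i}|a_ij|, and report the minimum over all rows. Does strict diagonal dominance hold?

4

row 1: |5| − (1) = 4
row 2: |7| − (2) = 5
minimum over rows = 4 → strictly diagonally dominant (convergence guaranteed)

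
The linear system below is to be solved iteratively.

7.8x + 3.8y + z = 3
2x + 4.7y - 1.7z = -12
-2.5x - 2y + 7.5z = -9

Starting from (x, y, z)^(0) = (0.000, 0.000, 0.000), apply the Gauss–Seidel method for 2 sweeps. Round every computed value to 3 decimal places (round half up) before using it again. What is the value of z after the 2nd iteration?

-1.628

Iteration 1:
  x = (3 - (3.8)·0.000 - (1)·0.000) / (7.8) = 0.385
  y = (-12 - (2)·0.385 - (-1.7)·0.000) / (4.7) = -2.717
  z = (-9 - (-2.5)·0.385 - (-2)·-2.717) / (7.5) = -1.796
Iteration 2:
  x = (3 - (3.8)·-2.717 - (1)·-1.796) / (7.8) = 1.939
  y = (-12 - (2)·1.939 - (-1.7)·-1.796) / (4.7) = -4.028
  z = (-9 - (-2.5)·1.939 - (-2)·-4.028) / (7.5) = -1.628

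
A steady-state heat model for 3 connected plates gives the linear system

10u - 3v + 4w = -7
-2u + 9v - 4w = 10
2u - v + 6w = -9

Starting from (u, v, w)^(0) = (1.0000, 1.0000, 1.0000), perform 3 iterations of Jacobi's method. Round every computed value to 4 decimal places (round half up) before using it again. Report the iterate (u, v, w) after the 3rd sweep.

(-0.2674, 0.8058, -1.6346)

Iteration 1:
  u = (-7 - (-3)·1.0000 - (4)·1.0000) / (10) = -0.8000
  v = (10 - (-2)·1.0000 - (-4)·1.0000) / (9) = 1.7778
  w = (-9 - (2)·1.0000 - (-1)·1.0000) / (6) = -1.6667
Iteration 2:
  u = (-7 - (-3)·1.7778 - (4)·-1.6667) / (10) = 0.5000
  v = (10 - (-2)·-0.8000 - (-4)·-1.6667) / (9) = 0.1926
  w = (-9 - (2)·-0.8000 - (-1)·1.7778) / (6) = -0.9370
Iteration 3:
  u = (-7 - (-3)·0.1926 - (4)·-0.9370) / (10) = -0.2674
  v = (10 - (-2)·0.5000 - (-4)·-0.9370) / (9) = 0.8058
  w = (-9 - (2)·0.5000 - (-1)·0.1926) / (6) = -1.6346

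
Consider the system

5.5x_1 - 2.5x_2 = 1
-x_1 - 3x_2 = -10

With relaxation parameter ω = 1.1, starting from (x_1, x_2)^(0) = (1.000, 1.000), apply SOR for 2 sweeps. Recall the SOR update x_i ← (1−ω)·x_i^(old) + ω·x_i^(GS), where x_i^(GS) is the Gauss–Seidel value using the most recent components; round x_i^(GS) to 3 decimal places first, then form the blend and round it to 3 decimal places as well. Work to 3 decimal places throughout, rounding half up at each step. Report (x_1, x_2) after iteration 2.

Iteration 1:
  x_1: GS value = (1 - (-2.5)·1.000) / (5.5) = 0.636;  x_1 ← (1−ω)·1.000 + ω·0.636 = 0.600
  x_2: GS value = (-10 - (-1)·0.600) / (-3) = 3.133;  x_2 ← (1−ω)·1.000 + ω·3.133 = 3.346
Iteration 2:
  x_1: GS value = (1 - (-2.5)·3.346) / (5.5) = 1.703;  x_1 ← (1−ω)·0.600 + ω·1.703 = 1.813
  x_2: GS value = (-10 - (-1)·1.813) / (-3) = 2.729;  x_2 ← (1−ω)·3.346 + ω·2.729 = 2.667

(1.813, 2.667)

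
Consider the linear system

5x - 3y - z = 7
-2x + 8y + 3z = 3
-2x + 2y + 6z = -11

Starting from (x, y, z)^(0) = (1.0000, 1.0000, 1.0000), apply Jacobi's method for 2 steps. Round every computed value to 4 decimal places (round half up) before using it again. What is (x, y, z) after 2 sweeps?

Iteration 1:
  x = (7 - (-3)·1.0000 - (-1)·1.0000) / (5) = 2.2000
  y = (3 - (-2)·1.0000 - (3)·1.0000) / (8) = 0.2500
  z = (-11 - (-2)·1.0000 - (2)·1.0000) / (6) = -1.8333
Iteration 2:
  x = (7 - (-3)·0.2500 - (-1)·-1.8333) / (5) = 1.1833
  y = (3 - (-2)·2.2000 - (3)·-1.8333) / (8) = 1.6125
  z = (-11 - (-2)·2.2000 - (2)·0.2500) / (6) = -1.1833

(1.1833, 1.6125, -1.1833)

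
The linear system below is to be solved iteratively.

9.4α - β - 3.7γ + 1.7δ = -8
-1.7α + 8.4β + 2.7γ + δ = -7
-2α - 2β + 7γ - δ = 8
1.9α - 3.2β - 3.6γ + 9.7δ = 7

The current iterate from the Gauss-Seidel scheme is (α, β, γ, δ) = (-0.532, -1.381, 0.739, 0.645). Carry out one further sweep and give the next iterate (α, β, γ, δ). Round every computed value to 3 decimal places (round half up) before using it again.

One sweep:
  α = (-8 - (-1)·-1.381 - (-3.7)·0.739 - (1.7)·0.645) / (9.4) = -0.824
  β = (-7 - (-1.7)·-0.824 - (2.7)·0.739 - (1)·0.645) / (8.4) = -1.314
  γ = (8 - (-2)·-0.824 - (-2)·-1.314 - (-1)·0.645) / (7) = 0.624
  δ = (7 - (1.9)·-0.824 - (-3.2)·-1.314 - (-3.6)·0.624) / (9.7) = 0.681

(-0.824, -1.314, 0.624, 0.681)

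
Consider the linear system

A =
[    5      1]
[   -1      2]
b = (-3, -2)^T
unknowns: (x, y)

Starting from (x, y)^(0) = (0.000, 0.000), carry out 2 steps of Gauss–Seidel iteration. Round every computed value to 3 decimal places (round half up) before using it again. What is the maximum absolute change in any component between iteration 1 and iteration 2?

0.260

Iteration 1:
  x = (-3 - (1)·0.000) / (5) = -0.600
  y = (-2 - (-1)·-0.600) / (2) = -1.300
Iteration 2:
  x = (-3 - (1)·-1.300) / (5) = -0.340
  y = (-2 - (-1)·-0.340) / (2) = -1.170
Change: (0.260, 0.130) → max |·| = 0.260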